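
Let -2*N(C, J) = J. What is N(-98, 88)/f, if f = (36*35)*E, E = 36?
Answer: -11/11340 ≈ -0.00097002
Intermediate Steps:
N(C, J) = -J/2
f = 45360 (f = (36*35)*36 = 1260*36 = 45360)
N(-98, 88)/f = -1/2*88/45360 = -44*1/45360 = -11/11340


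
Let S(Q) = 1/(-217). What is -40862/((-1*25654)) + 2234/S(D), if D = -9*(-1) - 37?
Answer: -6218226975/12827 ≈ -4.8478e+5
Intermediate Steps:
D = -28 (D = 9 - 37 = -28)
S(Q) = -1/217
-40862/((-1*25654)) + 2234/S(D) = -40862/((-1*25654)) + 2234/(-1/217) = -40862/(-25654) + 2234*(-217) = -40862*(-1/25654) - 484778 = 20431/12827 - 484778 = -6218226975/12827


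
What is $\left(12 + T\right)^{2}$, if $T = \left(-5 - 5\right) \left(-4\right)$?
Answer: $2704$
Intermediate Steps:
$T = 40$ ($T = \left(-10\right) \left(-4\right) = 40$)
$\left(12 + T\right)^{2} = \left(12 + 40\right)^{2} = 52^{2} = 2704$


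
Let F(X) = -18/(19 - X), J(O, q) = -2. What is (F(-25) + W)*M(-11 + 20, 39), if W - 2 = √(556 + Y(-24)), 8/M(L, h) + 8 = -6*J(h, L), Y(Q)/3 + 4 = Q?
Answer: 35/11 + 4*√118 ≈ 46.633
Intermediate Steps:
Y(Q) = -12 + 3*Q
M(L, h) = 2 (M(L, h) = 8/(-8 - 6*(-2)) = 8/(-8 + 12) = 8/4 = 8*(¼) = 2)
W = 2 + 2*√118 (W = 2 + √(556 + (-12 + 3*(-24))) = 2 + √(556 + (-12 - 72)) = 2 + √(556 - 84) = 2 + √472 = 2 + 2*√118 ≈ 23.726)
(F(-25) + W)*M(-11 + 20, 39) = (18/(-19 - 25) + (2 + 2*√118))*2 = (18/(-44) + (2 + 2*√118))*2 = (18*(-1/44) + (2 + 2*√118))*2 = (-9/22 + (2 + 2*√118))*2 = (35/22 + 2*√118)*2 = 35/11 + 4*√118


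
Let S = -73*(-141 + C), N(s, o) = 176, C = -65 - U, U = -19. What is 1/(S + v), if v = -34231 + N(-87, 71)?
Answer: -1/20404 ≈ -4.9010e-5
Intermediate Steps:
C = -46 (C = -65 - 1*(-19) = -65 + 19 = -46)
v = -34055 (v = -34231 + 176 = -34055)
S = 13651 (S = -73*(-141 - 46) = -73*(-187) = 13651)
1/(S + v) = 1/(13651 - 34055) = 1/(-20404) = -1/20404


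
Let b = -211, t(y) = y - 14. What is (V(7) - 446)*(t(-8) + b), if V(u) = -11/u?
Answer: 729989/7 ≈ 1.0428e+5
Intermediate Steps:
t(y) = -14 + y
(V(7) - 446)*(t(-8) + b) = (-11/7 - 446)*((-14 - 8) - 211) = (-11*1/7 - 446)*(-22 - 211) = (-11/7 - 446)*(-233) = -3133/7*(-233) = 729989/7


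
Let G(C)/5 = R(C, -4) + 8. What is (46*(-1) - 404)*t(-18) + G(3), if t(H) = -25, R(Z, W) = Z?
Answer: 11305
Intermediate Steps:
G(C) = 40 + 5*C (G(C) = 5*(C + 8) = 5*(8 + C) = 40 + 5*C)
(46*(-1) - 404)*t(-18) + G(3) = (46*(-1) - 404)*(-25) + (40 + 5*3) = (-46 - 404)*(-25) + (40 + 15) = -450*(-25) + 55 = 11250 + 55 = 11305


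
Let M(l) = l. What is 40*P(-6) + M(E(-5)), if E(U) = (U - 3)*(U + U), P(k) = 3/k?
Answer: 60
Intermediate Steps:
E(U) = 2*U*(-3 + U) (E(U) = (-3 + U)*(2*U) = 2*U*(-3 + U))
40*P(-6) + M(E(-5)) = 40*(3/(-6)) + 2*(-5)*(-3 - 5) = 40*(3*(-⅙)) + 2*(-5)*(-8) = 40*(-½) + 80 = -20 + 80 = 60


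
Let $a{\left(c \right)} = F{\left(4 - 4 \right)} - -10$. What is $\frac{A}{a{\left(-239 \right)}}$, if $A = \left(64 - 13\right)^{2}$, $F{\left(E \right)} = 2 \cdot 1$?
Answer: $\frac{867}{4} \approx 216.75$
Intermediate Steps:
$F{\left(E \right)} = 2$
$A = 2601$ ($A = 51^{2} = 2601$)
$a{\left(c \right)} = 12$ ($a{\left(c \right)} = 2 - -10 = 2 + 10 = 12$)
$\frac{A}{a{\left(-239 \right)}} = \frac{2601}{12} = 2601 \cdot \frac{1}{12} = \frac{867}{4}$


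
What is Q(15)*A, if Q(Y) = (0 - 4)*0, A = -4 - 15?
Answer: 0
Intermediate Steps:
A = -19
Q(Y) = 0 (Q(Y) = -4*0 = 0)
Q(15)*A = 0*(-19) = 0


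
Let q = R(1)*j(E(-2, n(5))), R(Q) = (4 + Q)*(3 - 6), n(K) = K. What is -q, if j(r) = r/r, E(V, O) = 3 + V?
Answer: 15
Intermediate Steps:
j(r) = 1
R(Q) = -12 - 3*Q (R(Q) = (4 + Q)*(-3) = -12 - 3*Q)
q = -15 (q = (-12 - 3*1)*1 = (-12 - 3)*1 = -15*1 = -15)
-q = -1*(-15) = 15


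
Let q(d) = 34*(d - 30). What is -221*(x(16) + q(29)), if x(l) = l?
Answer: 3978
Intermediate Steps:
q(d) = -1020 + 34*d (q(d) = 34*(-30 + d) = -1020 + 34*d)
-221*(x(16) + q(29)) = -221*(16 + (-1020 + 34*29)) = -221*(16 + (-1020 + 986)) = -221*(16 - 34) = -221*(-18) = 3978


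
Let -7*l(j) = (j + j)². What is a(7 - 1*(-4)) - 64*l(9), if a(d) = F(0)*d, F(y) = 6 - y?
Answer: 21198/7 ≈ 3028.3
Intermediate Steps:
a(d) = 6*d (a(d) = (6 - 1*0)*d = (6 + 0)*d = 6*d)
l(j) = -4*j²/7 (l(j) = -(j + j)²/7 = -4*j²/7)
a(7 - 1*(-4)) - 64*l(9) = 6*(7 - 1*(-4)) - (-256)*9²/7 = 6*(7 + 4) - (-256)*81/7 = 6*11 - 64*(-324/7) = 66 + 20736/7 = 21198/7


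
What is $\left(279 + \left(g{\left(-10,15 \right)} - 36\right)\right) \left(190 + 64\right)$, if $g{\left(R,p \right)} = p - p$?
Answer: $61722$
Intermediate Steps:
$g{\left(R,p \right)} = 0$
$\left(279 + \left(g{\left(-10,15 \right)} - 36\right)\right) \left(190 + 64\right) = \left(279 + \left(0 - 36\right)\right) \left(190 + 64\right) = \left(279 - 36\right) 254 = 243 \cdot 254 = 61722$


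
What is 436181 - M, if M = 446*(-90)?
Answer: 476321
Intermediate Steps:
M = -40140
436181 - M = 436181 - 1*(-40140) = 436181 + 40140 = 476321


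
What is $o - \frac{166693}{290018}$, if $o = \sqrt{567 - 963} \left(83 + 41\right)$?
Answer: $- \frac{166693}{290018} + 744 i \sqrt{11} \approx -0.57477 + 2467.6 i$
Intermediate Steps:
$o = 744 i \sqrt{11}$ ($o = \sqrt{-396} \cdot 124 = 6 i \sqrt{11} \cdot 124 = 744 i \sqrt{11} \approx 2467.6 i$)
$o - \frac{166693}{290018} = 744 i \sqrt{11} - \frac{166693}{290018} = - \frac{166693}{290018} + 744 i \sqrt{11}$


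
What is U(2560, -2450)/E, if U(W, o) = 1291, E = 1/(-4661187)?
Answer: -6017592417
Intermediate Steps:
E = -1/4661187 ≈ -2.1454e-7
U(2560, -2450)/E = 1291/(-1/4661187) = 1291*(-4661187) = -6017592417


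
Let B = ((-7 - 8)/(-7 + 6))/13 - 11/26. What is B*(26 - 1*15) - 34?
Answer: -675/26 ≈ -25.962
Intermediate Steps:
B = 19/26 (B = -15/(-1)*(1/13) - 11*1/26 = -15*(-1)*(1/13) - 11/26 = 15*(1/13) - 11/26 = 15/13 - 11/26 = 19/26 ≈ 0.73077)
B*(26 - 1*15) - 34 = 19*(26 - 1*15)/26 - 34 = 19*(26 - 15)/26 - 34 = (19/26)*11 - 34 = 209/26 - 34 = -675/26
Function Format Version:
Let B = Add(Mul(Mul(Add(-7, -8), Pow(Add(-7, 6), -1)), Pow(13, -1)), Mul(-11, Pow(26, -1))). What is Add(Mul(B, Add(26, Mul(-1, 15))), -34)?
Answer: Rational(-675, 26) ≈ -25.962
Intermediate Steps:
B = Rational(19, 26) (B = Add(Mul(Mul(-15, Pow(-1, -1)), Rational(1, 13)), Mul(-11, Rational(1, 26))) = Add(Mul(Mul(-15, -1), Rational(1, 13)), Rational(-11, 26)) = Add(Mul(15, Rational(1, 13)), Rational(-11, 26)) = Add(Rational(15, 13), Rational(-11, 26)) = Rational(19, 26) ≈ 0.73077)
Add(Mul(B, Add(26, Mul(-1, 15))), -34) = Add(Mul(Rational(19, 26), Add(26, Mul(-1, 15))), -34) = Add(Mul(Rational(19, 26), Add(26, -15)), -34) = Add(Mul(Rational(19, 26), 11), -34) = Add(Rational(209, 26), -34) = Rational(-675, 26)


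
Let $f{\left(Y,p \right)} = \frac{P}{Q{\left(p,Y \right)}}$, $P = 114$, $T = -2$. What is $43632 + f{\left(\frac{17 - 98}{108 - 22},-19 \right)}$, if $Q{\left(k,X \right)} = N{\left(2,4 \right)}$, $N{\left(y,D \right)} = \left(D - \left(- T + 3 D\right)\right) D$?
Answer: $\frac{872583}{20} \approx 43629.0$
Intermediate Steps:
$N{\left(y,D \right)} = D \left(-2 - 2 D\right)$ ($N{\left(y,D \right)} = \left(D - \left(2 + 3 D\right)\right) D = \left(-2 - 2 D\right) D = D \left(-2 - 2 D\right)$)
$Q{\left(k,X \right)} = -40$ ($Q{\left(k,X \right)} = \left(-2\right) 4 \left(1 + 4\right) = \left(-2\right) 4 \cdot 5 = -40$)
$f{\left(Y,p \right)} = - \frac{57}{20}$ ($f{\left(Y,p \right)} = \frac{114}{-40} = 114 \left(- \frac{1}{40}\right) = - \frac{57}{20}$)
$43632 + f{\left(\frac{17 - 98}{108 - 22},-19 \right)} = 43632 - \frac{57}{20} = \frac{872583}{20}$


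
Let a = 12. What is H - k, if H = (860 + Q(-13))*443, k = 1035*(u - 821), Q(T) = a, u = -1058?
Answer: 2331061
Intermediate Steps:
Q(T) = 12
k = -1944765 (k = 1035*(-1058 - 821) = 1035*(-1879) = -1944765)
H = 386296 (H = (860 + 12)*443 = 872*443 = 386296)
H - k = 386296 - 1*(-1944765) = 386296 + 1944765 = 2331061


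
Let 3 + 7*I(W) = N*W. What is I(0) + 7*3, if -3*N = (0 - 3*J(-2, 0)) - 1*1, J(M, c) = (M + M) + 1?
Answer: 144/7 ≈ 20.571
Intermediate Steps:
J(M, c) = 1 + 2*M (J(M, c) = 2*M + 1 = 1 + 2*M)
N = -8/3 (N = -((0 - 3*(1 + 2*(-2))) - 1*1)/3 = -((0 - 3*(1 - 4)) - 1)/3 = -((0 - 3*(-3)) - 1)/3 = -((0 + 9) - 1)/3 = -(9 - 1)/3 = -⅓*8 = -8/3 ≈ -2.6667)
I(W) = -3/7 - 8*W/21 (I(W) = -3/7 + (-8*W/3)/7 = -3/7 - 8*W/21)
I(0) + 7*3 = (-3/7 - 8/21*0) + 7*3 = (-3/7 + 0) + 21 = -3/7 + 21 = 144/7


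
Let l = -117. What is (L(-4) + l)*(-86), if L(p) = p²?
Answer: 8686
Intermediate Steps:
(L(-4) + l)*(-86) = ((-4)² - 117)*(-86) = (16 - 117)*(-86) = -101*(-86) = 8686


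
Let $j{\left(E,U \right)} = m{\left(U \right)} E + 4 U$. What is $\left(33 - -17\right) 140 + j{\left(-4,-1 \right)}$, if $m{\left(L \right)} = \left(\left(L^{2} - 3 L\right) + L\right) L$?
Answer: $7008$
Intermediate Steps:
$m{\left(L \right)} = L \left(L^{2} - 2 L\right)$ ($m{\left(L \right)} = \left(L^{2} - 2 L\right) L = L \left(L^{2} - 2 L\right)$)
$j{\left(E,U \right)} = 4 U + E U^{2} \left(-2 + U\right)$ ($j{\left(E,U \right)} = U^{2} \left(-2 + U\right) E + 4 U = E U^{2} \left(-2 + U\right) + 4 U = 4 U + E U^{2} \left(-2 + U\right)$)
$\left(33 - -17\right) 140 + j{\left(-4,-1 \right)} = \left(33 - -17\right) 140 - \left(4 - - 4 \left(-2 - 1\right)\right) = \left(33 + 17\right) 140 - \left(4 - \left(-4\right) \left(-3\right)\right) = 50 \cdot 140 - \left(4 - 12\right) = 7000 - -8 = 7000 + 8 = 7008$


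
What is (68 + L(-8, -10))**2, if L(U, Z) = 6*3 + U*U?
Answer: 22500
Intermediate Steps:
L(U, Z) = 18 + U**2
(68 + L(-8, -10))**2 = (68 + (18 + (-8)**2))**2 = (68 + (18 + 64))**2 = (68 + 82)**2 = 150**2 = 22500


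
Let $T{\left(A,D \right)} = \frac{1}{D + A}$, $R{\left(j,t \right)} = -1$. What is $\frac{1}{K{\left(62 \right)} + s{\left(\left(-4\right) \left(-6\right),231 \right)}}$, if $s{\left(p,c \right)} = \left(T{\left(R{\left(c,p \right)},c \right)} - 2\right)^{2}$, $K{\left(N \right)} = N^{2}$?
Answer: $\frac{52900}{203558281} \approx 0.00025988$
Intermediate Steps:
$T{\left(A,D \right)} = \frac{1}{A + D}$
$s{\left(p,c \right)} = \left(-2 + \frac{1}{-1 + c}\right)^{2}$ ($s{\left(p,c \right)} = \left(\frac{1}{-1 + c} - 2\right)^{2} = \left(-2 + \frac{1}{-1 + c}\right)^{2}$)
$\frac{1}{K{\left(62 \right)} + s{\left(\left(-4\right) \left(-6\right),231 \right)}} = \frac{1}{62^{2} + \frac{\left(-3 + 2 \cdot 231\right)^{2}}{\left(-1 + 231\right)^{2}}} = \frac{1}{3844 + \frac{\left(-3 + 462\right)^{2}}{52900}} = \frac{1}{3844 + \frac{459^{2}}{52900}} = \frac{1}{3844 + \frac{1}{52900} \cdot 210681} = \frac{1}{3844 + \frac{210681}{52900}} = \frac{1}{\frac{203558281}{52900}} = \frac{52900}{203558281}$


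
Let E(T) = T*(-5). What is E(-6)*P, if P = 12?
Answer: 360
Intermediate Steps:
E(T) = -5*T
E(-6)*P = -5*(-6)*12 = 30*12 = 360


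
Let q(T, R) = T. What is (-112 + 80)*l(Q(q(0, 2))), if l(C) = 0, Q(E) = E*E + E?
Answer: 0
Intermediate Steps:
Q(E) = E + E**2 (Q(E) = E**2 + E = E + E**2)
(-112 + 80)*l(Q(q(0, 2))) = (-112 + 80)*0 = -32*0 = 0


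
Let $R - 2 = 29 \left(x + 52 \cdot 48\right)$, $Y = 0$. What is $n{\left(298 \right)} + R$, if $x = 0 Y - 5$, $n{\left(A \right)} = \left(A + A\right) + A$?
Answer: $73135$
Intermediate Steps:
$n{\left(A \right)} = 3 A$ ($n{\left(A \right)} = 2 A + A = 3 A$)
$x = -5$ ($x = 0 \cdot 0 - 5 = 0 - 5 = -5$)
$R = 72241$ ($R = 2 + 29 \left(-5 + 52 \cdot 48\right) = 2 + 29 \left(-5 + 2496\right) = 2 + 29 \cdot 2491 = 2 + 72239 = 72241$)
$n{\left(298 \right)} + R = 3 \cdot 298 + 72241 = 894 + 72241 = 73135$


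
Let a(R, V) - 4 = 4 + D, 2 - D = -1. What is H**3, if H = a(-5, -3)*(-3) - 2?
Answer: -42875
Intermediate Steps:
D = 3 (D = 2 - 1*(-1) = 2 + 1 = 3)
a(R, V) = 11 (a(R, V) = 4 + (4 + 3) = 4 + 7 = 11)
H = -35 (H = 11*(-3) - 2 = -33 - 2 = -35)
H**3 = (-35)**3 = -42875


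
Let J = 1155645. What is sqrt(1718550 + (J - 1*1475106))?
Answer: sqrt(1399089) ≈ 1182.8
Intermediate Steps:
sqrt(1718550 + (J - 1*1475106)) = sqrt(1718550 + (1155645 - 1*1475106)) = sqrt(1718550 + (1155645 - 1475106)) = sqrt(1718550 - 319461) = sqrt(1399089)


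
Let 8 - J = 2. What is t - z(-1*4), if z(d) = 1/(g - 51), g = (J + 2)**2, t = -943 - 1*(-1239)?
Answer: 3847/13 ≈ 295.92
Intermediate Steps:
J = 6 (J = 8 - 1*2 = 8 - 2 = 6)
t = 296 (t = -943 + 1239 = 296)
g = 64 (g = (6 + 2)**2 = 8**2 = 64)
z(d) = 1/13 (z(d) = 1/(64 - 51) = 1/13)
t - z(-1*4) = 296 - 1*1/13 = 296 - 1/13 = 3847/13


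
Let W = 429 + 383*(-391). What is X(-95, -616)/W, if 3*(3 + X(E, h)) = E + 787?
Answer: -683/447972 ≈ -0.0015246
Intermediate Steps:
W = -149324 (W = 429 - 149753 = -149324)
X(E, h) = 778/3 + E/3 (X(E, h) = -3 + (E + 787)/3 = -3 + (787 + E)/3 = -3 + (787/3 + E/3) = 778/3 + E/3)
X(-95, -616)/W = (778/3 + (⅓)*(-95))/(-149324) = (778/3 - 95/3)*(-1/149324) = (683/3)*(-1/149324) = -683/447972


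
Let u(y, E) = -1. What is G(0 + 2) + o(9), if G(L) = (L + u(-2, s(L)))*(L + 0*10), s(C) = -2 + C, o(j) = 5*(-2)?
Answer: -8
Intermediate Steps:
o(j) = -10
G(L) = L*(-1 + L) (G(L) = (L - 1)*(L + 0*10) = (-1 + L)*(L + 0) = (-1 + L)*L = L*(-1 + L))
G(0 + 2) + o(9) = (0 + 2)*(-1 + (0 + 2)) - 10 = 2*(-1 + 2) - 10 = 2*1 - 10 = 2 - 10 = -8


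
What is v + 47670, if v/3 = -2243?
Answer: 40941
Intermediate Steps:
v = -6729 (v = 3*(-2243) = -6729)
v + 47670 = -6729 + 47670 = 40941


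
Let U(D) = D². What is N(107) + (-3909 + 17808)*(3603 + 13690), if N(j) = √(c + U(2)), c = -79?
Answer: 240355407 + 5*I*√3 ≈ 2.4036e+8 + 8.6602*I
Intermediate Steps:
N(j) = 5*I*√3 (N(j) = √(-79 + 2²) = √(-79 + 4) = √(-75) = 5*I*√3)
N(107) + (-3909 + 17808)*(3603 + 13690) = 5*I*√3 + (-3909 + 17808)*(3603 + 13690) = 5*I*√3 + 13899*17293 = 5*I*√3 + 240355407 = 240355407 + 5*I*√3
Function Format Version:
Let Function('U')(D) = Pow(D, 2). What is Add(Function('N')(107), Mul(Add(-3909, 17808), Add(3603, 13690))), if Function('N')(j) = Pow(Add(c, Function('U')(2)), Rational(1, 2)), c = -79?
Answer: Add(240355407, Mul(5, I, Pow(3, Rational(1, 2)))) ≈ Add(2.4036e+8, Mul(8.6602, I))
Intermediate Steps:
Function('N')(j) = Mul(5, I, Pow(3, Rational(1, 2))) (Function('N')(j) = Pow(Add(-79, Pow(2, 2)), Rational(1, 2)) = Pow(Add(-79, 4), Rational(1, 2)) = Pow(-75, Rational(1, 2)) = Mul(5, I, Pow(3, Rational(1, 2))))
Add(Function('N')(107), Mul(Add(-3909, 17808), Add(3603, 13690))) = Add(Mul(5, I, Pow(3, Rational(1, 2))), Mul(Add(-3909, 17808), Add(3603, 13690))) = Add(Mul(5, I, Pow(3, Rational(1, 2))), Mul(13899, 17293)) = Add(Mul(5, I, Pow(3, Rational(1, 2))), 240355407) = Add(240355407, Mul(5, I, Pow(3, Rational(1, 2))))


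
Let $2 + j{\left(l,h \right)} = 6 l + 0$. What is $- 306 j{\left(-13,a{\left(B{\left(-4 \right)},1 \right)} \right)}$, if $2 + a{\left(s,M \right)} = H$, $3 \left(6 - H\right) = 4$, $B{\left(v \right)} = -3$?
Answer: $24480$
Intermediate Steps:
$H = \frac{14}{3}$ ($H = 6 - \frac{4}{3} = \frac{14}{3} \approx 4.6667$)
$a{\left(s,M \right)} = \frac{8}{3}$ ($a{\left(s,M \right)} = -2 + \frac{14}{3} = \frac{8}{3}$)
$j{\left(l,h \right)} = -2 + 6 l$ ($j{\left(l,h \right)} = -2 + \left(6 l + 0\right) = -2 + 6 l$)
$- 306 j{\left(-13,a{\left(B{\left(-4 \right)},1 \right)} \right)} = - 306 \left(-2 + 6 \left(-13\right)\right) = - 306 \left(-2 - 78\right) = \left(-306\right) \left(-80\right) = 24480$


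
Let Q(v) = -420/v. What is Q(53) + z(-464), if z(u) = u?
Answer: -25012/53 ≈ -471.92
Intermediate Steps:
Q(53) + z(-464) = -420/53 - 464 = -25012/53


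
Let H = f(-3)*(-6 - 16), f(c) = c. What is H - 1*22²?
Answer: -418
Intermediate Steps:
H = 66 (H = -3*(-6 - 16) = -3*(-22) = 66)
H - 1*22² = 66 - 1*22² = 66 - 1*484 = 66 - 484 = -418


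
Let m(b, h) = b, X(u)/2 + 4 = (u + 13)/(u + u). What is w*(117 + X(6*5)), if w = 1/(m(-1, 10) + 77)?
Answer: 3313/2280 ≈ 1.4531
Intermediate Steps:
X(u) = -8 + (13 + u)/u (X(u) = -8 + 2*((u + 13)/(u + u)) = -8 + 2*((13 + u)/((2*u))) = -8 + 2*((13 + u)*(1/(2*u))) = -8 + 2*((13 + u)/(2*u)) = -8 + (13 + u)/u)
w = 1/76 (w = 1/(-1 + 77) = 1/76 ≈ 0.013158)
w*(117 + X(6*5)) = (117 + (-7 + 13/((6*5))))/76 = (117 + (-7 + 13/30))/76 = (117 - 197/30)/76 = (1/76)*(3313/30) = 3313/2280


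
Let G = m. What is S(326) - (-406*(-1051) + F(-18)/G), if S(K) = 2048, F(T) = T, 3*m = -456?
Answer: -32274017/76 ≈ -4.2466e+5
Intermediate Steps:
m = -152 (m = (⅓)*(-456) = -152)
G = -152
S(326) - (-406*(-1051) + F(-18)/G) = 2048 - (-406*(-1051) - 18/(-152)) = 2048 - (426706 - 18*(-1/152)) = 2048 - (426706 + 9/76) = 2048 - 1*32429665/76 = 2048 - 32429665/76 = -32274017/76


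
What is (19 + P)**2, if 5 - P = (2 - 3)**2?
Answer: 529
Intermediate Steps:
P = 4 (P = 5 - (2 - 3)**2 = 5 - 1*(-1)**2 = 5 - 1*1 = 5 - 1 = 4)
(19 + P)**2 = (19 + 4)**2 = 23**2 = 529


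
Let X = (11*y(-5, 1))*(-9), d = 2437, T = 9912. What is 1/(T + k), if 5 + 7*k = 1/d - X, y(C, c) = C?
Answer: 17059/167870309 ≈ 0.00010162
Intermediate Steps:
X = 495 (X = (11*(-5))*(-9) = -55*(-9) = 495)
k = -1218499/17059 (k = -5/7 + (1/2437 - 1*495)/7 = -5/7 + (1/2437 - 495)/7 = -5/7 + (⅐)*(-1206314/2437) = -5/7 - 1206314/17059 = -1218499/17059 ≈ -71.428)
1/(T + k) = 1/(9912 - 1218499/17059) = 1/(167870309/17059) = 17059/167870309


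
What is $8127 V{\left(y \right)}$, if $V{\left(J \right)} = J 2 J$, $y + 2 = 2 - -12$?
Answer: $2340576$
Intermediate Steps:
$y = 12$ ($y = -2 + \left(2 - -12\right) = -2 + \left(2 + 12\right) = -2 + 14 = 12$)
$V{\left(J \right)} = 2 J^{2}$ ($V{\left(J \right)} = 2 J J = 2 J^{2}$)
$8127 V{\left(y \right)} = 8127 \cdot 2 \cdot 12^{2} = 8127 \cdot 2 \cdot 144 = 8127 \cdot 288 = 2340576$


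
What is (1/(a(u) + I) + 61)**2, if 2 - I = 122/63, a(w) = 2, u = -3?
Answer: 63888049/16900 ≈ 3780.4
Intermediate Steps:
I = 4/63 (I = 2 - 122/63 = 4/63 ≈ 0.063492)
(1/(a(u) + I) + 61)**2 = (1/(2 + 4/63) + 61)**2 = (1/(130/63) + 61)**2 = (63/130 + 61)**2 = (7993/130)**2 = 63888049/16900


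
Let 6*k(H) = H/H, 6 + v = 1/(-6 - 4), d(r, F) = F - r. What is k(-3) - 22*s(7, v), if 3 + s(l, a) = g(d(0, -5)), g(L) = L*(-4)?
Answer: -2243/6 ≈ -373.83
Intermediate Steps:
g(L) = -4*L
v = -61/10 (v = -6 + 1/(-6 - 4) = -6 + 1/(-10) = -6 - ⅒ = -61/10 ≈ -6.1000)
s(l, a) = 17 (s(l, a) = -3 - 4*(-5 - 1*0) = -3 - 4*(-5 + 0) = -3 - 4*(-5) = -3 + 20 = 17)
k(H) = ⅙ (k(H) = (H/H)/6 = (⅙)*1 = ⅙)
k(-3) - 22*s(7, v) = ⅙ - 22*17 = ⅙ - 374 = -2243/6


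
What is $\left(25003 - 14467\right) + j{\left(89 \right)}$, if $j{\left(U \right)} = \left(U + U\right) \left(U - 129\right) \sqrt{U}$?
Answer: $10536 - 7120 \sqrt{89} \approx -56634.0$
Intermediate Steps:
$j{\left(U \right)} = 2 U^{\frac{3}{2}} \left(-129 + U\right)$ ($j{\left(U \right)} = 2 U \left(-129 + U\right) \sqrt{U} = 2 U^{\frac{3}{2}} \left(-129 + U\right)$)
$\left(25003 - 14467\right) + j{\left(89 \right)} = \left(25003 - 14467\right) + 2 \cdot 89^{\frac{3}{2}} \left(-129 + 89\right) = 10536 + 2 \cdot 89 \sqrt{89} \left(-40\right) = 10536 - 7120 \sqrt{89}$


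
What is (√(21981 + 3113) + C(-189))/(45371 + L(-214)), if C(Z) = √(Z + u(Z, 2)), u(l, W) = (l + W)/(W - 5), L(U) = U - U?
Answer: √25094/45371 + 2*I*√285/136113 ≈ 0.0034915 + 0.00024806*I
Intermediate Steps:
L(U) = 0
u(l, W) = (W + l)/(-5 + W)
C(Z) = √(-⅔ + 2*Z/3) (C(Z) = √(Z + (2 + Z)/(-5 + 2)) = √(Z + (2 + Z)/(-3)) = √(Z - (2 + Z)/3) = √(Z + (-⅔ - Z/3)) = √(-⅔ + 2*Z/3))
(√(21981 + 3113) + C(-189))/(45371 + L(-214)) = (√(21981 + 3113) + √(-6 + 6*(-189))/3)/(45371 + 0) = (√25094 + √(-6 - 1134)/3)/45371 = (√25094 + √(-1140)/3)*(1/45371) = (√25094 + (2*I*√285)/3)*(1/45371) = (√25094 + 2*I*√285/3)*(1/45371) = √25094/45371 + 2*I*√285/136113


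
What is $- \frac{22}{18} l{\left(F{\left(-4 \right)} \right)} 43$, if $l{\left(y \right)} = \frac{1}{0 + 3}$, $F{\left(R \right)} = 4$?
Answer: $- \frac{473}{27} \approx -17.519$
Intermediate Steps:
$l{\left(y \right)} = \frac{1}{3}$
$- \frac{22}{18} l{\left(F{\left(-4 \right)} \right)} 43 = - \frac{22}{18} \cdot \frac{1}{3} \cdot 43 = \left(-22\right) \frac{1}{18} \cdot \frac{1}{3} \cdot 43 = \left(- \frac{11}{9}\right) \frac{1}{3} \cdot 43 = \left(- \frac{11}{27}\right) 43 = - \frac{473}{27}$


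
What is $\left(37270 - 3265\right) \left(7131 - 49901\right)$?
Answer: $-1454393850$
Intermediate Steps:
$\left(37270 - 3265\right) \left(7131 - 49901\right) = 34005 \left(-42770\right) = -1454393850$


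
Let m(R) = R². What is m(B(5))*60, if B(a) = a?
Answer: 1500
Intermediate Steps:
m(B(5))*60 = 5²*60 = 25*60 = 1500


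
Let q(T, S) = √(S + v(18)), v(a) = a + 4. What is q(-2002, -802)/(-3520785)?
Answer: -2*I*√195/3520785 ≈ -7.9325e-6*I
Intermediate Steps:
v(a) = 4 + a
q(T, S) = √(22 + S) (q(T, S) = √(S + (4 + 18)) = √(S + 22) = √(22 + S))
q(-2002, -802)/(-3520785) = √(22 - 802)/(-3520785) = √(-780)*(-1/3520785) = (2*I*√195)*(-1/3520785) = -2*I*√195/3520785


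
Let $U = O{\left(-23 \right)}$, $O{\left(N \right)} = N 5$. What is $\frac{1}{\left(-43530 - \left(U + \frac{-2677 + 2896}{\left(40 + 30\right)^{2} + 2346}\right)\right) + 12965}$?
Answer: $- \frac{7246}{220640919} \approx -3.2841 \cdot 10^{-5}$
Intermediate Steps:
$O{\left(N \right)} = 5 N$
$U = -115$ ($U = 5 \left(-23\right) = -115$)
$\frac{1}{\left(-43530 - \left(U + \frac{-2677 + 2896}{\left(40 + 30\right)^{2} + 2346}\right)\right) + 12965} = \frac{1}{\left(-43530 - \left(-115 + \frac{-2677 + 2896}{\left(40 + 30\right)^{2} + 2346}\right)\right) + 12965} = \frac{1}{\left(-43530 - \left(-115 + \frac{219}{70^{2} + 2346}\right)\right) + 12965} = \frac{1}{\left(-43530 - \left(-115 + \frac{219}{4900 + 2346}\right)\right) + 12965} = \frac{1}{\left(-43530 - \left(-115 + \frac{219}{7246}\right)\right) + 12965} = \frac{1}{\left(-43530 - - \frac{833071}{7246}\right) + 12965} = \frac{1}{\left(-43530 + \frac{833071}{7246}\right) + 12965} = \frac{1}{- \frac{314585309}{7246} + 12965} = \frac{1}{- \frac{220640919}{7246}} = - \frac{7246}{220640919}$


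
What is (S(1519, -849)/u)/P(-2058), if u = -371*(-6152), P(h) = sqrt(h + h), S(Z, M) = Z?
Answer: -31*I*sqrt(21)/13694352 ≈ -1.0374e-5*I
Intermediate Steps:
P(h) = sqrt(2)*sqrt(h) (P(h) = sqrt(2*h) = sqrt(2)*sqrt(h))
u = 2282392
(S(1519, -849)/u)/P(-2058) = (1519/2282392)/((sqrt(2)*sqrt(-2058))) = (1519*(1/2282392))/((sqrt(2)*(7*I*sqrt(42)))) = 217/(326056*((14*I*sqrt(21)))) = 217*(-I*sqrt(21)/294)/326056 = -31*I*sqrt(21)/13694352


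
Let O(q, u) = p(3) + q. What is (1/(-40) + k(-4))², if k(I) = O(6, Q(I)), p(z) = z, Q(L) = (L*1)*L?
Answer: 128881/1600 ≈ 80.551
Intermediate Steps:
Q(L) = L² (Q(L) = L*L = L²)
O(q, u) = 3 + q
k(I) = 9 (k(I) = 3 + 6 = 9)
(1/(-40) + k(-4))² = (1/(-40) + 9)² = (-1/40 + 9)² = (359/40)² = 128881/1600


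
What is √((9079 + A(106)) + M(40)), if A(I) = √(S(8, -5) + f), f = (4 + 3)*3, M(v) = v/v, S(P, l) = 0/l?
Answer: √(9080 + √21) ≈ 95.313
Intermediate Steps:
S(P, l) = 0
M(v) = 1
f = 21 (f = 7*3 = 21)
A(I) = √21 (A(I) = √(0 + 21) = √21)
√((9079 + A(106)) + M(40)) = √((9079 + √21) + 1) = √(9080 + √21)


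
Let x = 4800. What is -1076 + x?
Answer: 3724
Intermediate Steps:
-1076 + x = -1076 + 4800 = 3724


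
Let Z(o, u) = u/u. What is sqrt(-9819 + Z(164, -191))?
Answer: I*sqrt(9818) ≈ 99.086*I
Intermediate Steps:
Z(o, u) = 1
sqrt(-9819 + Z(164, -191)) = sqrt(-9819 + 1) = sqrt(-9818) = I*sqrt(9818)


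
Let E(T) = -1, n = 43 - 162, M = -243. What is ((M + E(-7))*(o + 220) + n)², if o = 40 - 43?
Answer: 2816106489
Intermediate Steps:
n = -119
o = -3
((M + E(-7))*(o + 220) + n)² = ((-243 - 1)*(-3 + 220) - 119)² = (-244*217 - 119)² = (-52948 - 119)² = (-53067)² = 2816106489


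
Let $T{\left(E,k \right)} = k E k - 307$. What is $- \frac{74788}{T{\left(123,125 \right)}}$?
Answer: $- \frac{18697}{480392} \approx -0.03892$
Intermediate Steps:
$T{\left(E,k \right)} = -307 + E k^{2}$ ($T{\left(E,k \right)} = E k k - 307 = E k^{2} - 307 = -307 + E k^{2}$)
$- \frac{74788}{T{\left(123,125 \right)}} = - \frac{74788}{-307 + 123 \cdot 125^{2}} = - \frac{74788}{-307 + 123 \cdot 15625} = - \frac{74788}{-307 + 1921875} = - \frac{74788}{1921568} = \left(-74788\right) \frac{1}{1921568} = - \frac{18697}{480392}$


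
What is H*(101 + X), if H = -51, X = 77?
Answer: -9078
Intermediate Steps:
H*(101 + X) = -51*(101 + 77) = -51*178 = -9078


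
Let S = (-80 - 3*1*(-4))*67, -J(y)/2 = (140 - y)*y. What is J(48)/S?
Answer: 2208/1139 ≈ 1.9385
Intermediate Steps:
J(y) = -2*y*(140 - y) (J(y) = -2*(140 - y)*y = -2*y*(140 - y))
S = -4556 (S = (-80 - 3*(-4))*67 = (-80 + 12)*67 = -68*67 = -4556)
J(48)/S = (2*48*(-140 + 48))/(-4556) = (2*48*(-92))*(-1/4556) = -8832*(-1/4556) = 2208/1139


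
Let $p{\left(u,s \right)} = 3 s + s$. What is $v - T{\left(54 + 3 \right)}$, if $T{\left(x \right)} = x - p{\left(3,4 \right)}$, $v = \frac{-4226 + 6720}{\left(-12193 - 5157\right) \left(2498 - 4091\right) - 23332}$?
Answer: $- \frac{566110722}{13807609} \approx -41.0$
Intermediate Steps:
$p{\left(u,s \right)} = 4 s$
$v = \frac{1247}{13807609}$ ($v = \frac{2494}{\left(-17350\right) \left(-1593\right) - 23332} = \frac{2494}{27638550 - 23332} = \frac{2494}{27615218} = 2494 \cdot \frac{1}{27615218} = \frac{1247}{13807609} \approx 9.0313 \cdot 10^{-5}$)
$T{\left(x \right)} = -16 + x$ ($T{\left(x \right)} = x - 4 \cdot 4 = x - 16 = -16 + x$)
$v - T{\left(54 + 3 \right)} = \frac{1247}{13807609} - \left(-16 + \left(54 + 3\right)\right) = \frac{1247}{13807609} - \left(-16 + 57\right) = \frac{1247}{13807609} - 41 = - \frac{566110722}{13807609}$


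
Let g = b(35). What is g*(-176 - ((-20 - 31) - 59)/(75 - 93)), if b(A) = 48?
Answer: -26224/3 ≈ -8741.3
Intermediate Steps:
g = 48
g*(-176 - ((-20 - 31) - 59)/(75 - 93)) = 48*(-176 - ((-20 - 31) - 59)/(75 - 93)) = 48*(-176 - (-51 - 59)/(-18)) = 48*(-176 - (-110)*(-1)/18) = 48*(-176 - 1*55/9) = 48*(-176 - 55/9) = 48*(-1639/9) = -26224/3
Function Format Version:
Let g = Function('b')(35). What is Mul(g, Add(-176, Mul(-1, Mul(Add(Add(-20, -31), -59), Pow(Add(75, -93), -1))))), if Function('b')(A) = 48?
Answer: Rational(-26224, 3) ≈ -8741.3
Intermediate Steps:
g = 48
Mul(g, Add(-176, Mul(-1, Mul(Add(Add(-20, -31), -59), Pow(Add(75, -93), -1))))) = Mul(48, Add(-176, Mul(-1, Mul(Add(Add(-20, -31), -59), Pow(Add(75, -93), -1))))) = Mul(48, Add(-176, Mul(-1, Mul(Add(-51, -59), Pow(-18, -1))))) = Mul(48, Add(-176, Mul(-1, Mul(-110, Rational(-1, 18))))) = Mul(48, Add(-176, Mul(-1, Rational(55, 9)))) = Mul(48, Add(-176, Rational(-55, 9))) = Mul(48, Rational(-1639, 9)) = Rational(-26224, 3)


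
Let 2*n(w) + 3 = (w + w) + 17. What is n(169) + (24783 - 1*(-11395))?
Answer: 36354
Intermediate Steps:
n(w) = 7 + w (n(w) = -3/2 + ((w + w) + 17)/2 = -3/2 + (2*w + 17)/2 = -3/2 + (17 + 2*w)/2 = -3/2 + (17/2 + w) = 7 + w)
n(169) + (24783 - 1*(-11395)) = (7 + 169) + (24783 - 1*(-11395)) = 176 + (24783 + 11395) = 176 + 36178 = 36354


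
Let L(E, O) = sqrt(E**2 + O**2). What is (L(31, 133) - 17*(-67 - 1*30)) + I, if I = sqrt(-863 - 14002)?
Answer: 1649 + 5*sqrt(746) + I*sqrt(14865) ≈ 1785.6 + 121.92*I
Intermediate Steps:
I = I*sqrt(14865) (I = sqrt(-14865) = I*sqrt(14865) ≈ 121.92*I)
(L(31, 133) - 17*(-67 - 1*30)) + I = (sqrt(31**2 + 133**2) - 17*(-67 - 1*30)) + I*sqrt(14865) = (sqrt(961 + 17689) - 17*(-67 - 30)) + I*sqrt(14865) = (sqrt(18650) - 17*(-97)) + I*sqrt(14865) = (5*sqrt(746) + 1649) + I*sqrt(14865) = (1649 + 5*sqrt(746)) + I*sqrt(14865) = 1649 + 5*sqrt(746) + I*sqrt(14865)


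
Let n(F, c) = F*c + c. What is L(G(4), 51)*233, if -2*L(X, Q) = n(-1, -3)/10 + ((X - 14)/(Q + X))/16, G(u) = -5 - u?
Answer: 5359/1344 ≈ 3.9874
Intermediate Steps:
n(F, c) = c + F*c
L(X, Q) = -(-14 + X)/(32*(Q + X)) (L(X, Q) = -(-3*(1 - 1)/10 + ((X - 14)/(Q + X))/16)/2 = -(-3*0*(1/10) + ((-14 + X)/(Q + X))*(1/16))/2 = -(0*(1/10) + ((-14 + X)/(Q + X))*(1/16))/2 = -(0 + (-14 + X)/(16*(Q + X)))/2 = -(-14 + X)/(32*(Q + X)))
L(G(4), 51)*233 = ((14 - (-5 - 1*4))/(32*(51 + (-5 - 1*4))))*233 = ((14 - (-5 - 4))/(32*(51 + (-5 - 4))))*233 = ((14 - 1*(-9))/(32*(51 - 9)))*233 = ((1/32)*(14 + 9)/42)*233 = ((1/32)*(1/42)*23)*233 = (23/1344)*233 = 5359/1344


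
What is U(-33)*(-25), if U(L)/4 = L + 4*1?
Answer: 2900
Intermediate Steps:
U(L) = 16 + 4*L (U(L) = 4*(L + 4*1) = 4*(L + 4) = 4*(4 + L) = 16 + 4*L)
U(-33)*(-25) = (16 + 4*(-33))*(-25) = (16 - 132)*(-25) = -116*(-25) = 2900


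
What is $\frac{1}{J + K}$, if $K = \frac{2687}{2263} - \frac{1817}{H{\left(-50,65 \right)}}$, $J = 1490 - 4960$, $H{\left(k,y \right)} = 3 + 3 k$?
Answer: $- \frac{332661}{1149826810} \approx -0.00028931$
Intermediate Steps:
$J = -3470$
$K = \frac{4506860}{332661}$ ($K = \frac{2687}{2263} - \frac{1817}{3 + 3 \left(-50\right)} = 2687 \cdot \frac{1}{2263} - \frac{1817}{3 - 150} = \frac{2687}{2263} - \frac{1817}{-147} = \frac{2687}{2263} - - \frac{1817}{147} = \frac{2687}{2263} + \frac{1817}{147} = \frac{4506860}{332661} \approx 13.548$)
$\frac{1}{J + K} = \frac{1}{-3470 + \frac{4506860}{332661}} = \frac{1}{- \frac{1149826810}{332661}} = - \frac{332661}{1149826810}$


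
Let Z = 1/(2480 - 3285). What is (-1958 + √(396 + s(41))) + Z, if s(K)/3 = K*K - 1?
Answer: -1576191/805 + 6*√151 ≈ -1884.3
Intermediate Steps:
Z = -1/805 (Z = 1/(-805) = -1/805 ≈ -0.0012422)
s(K) = -3 + 3*K² (s(K) = 3*(K*K - 1) = 3*(K² - 1) = 3*(-1 + K²) = -3 + 3*K²)
(-1958 + √(396 + s(41))) + Z = (-1958 + √(396 + (-3 + 3*41²))) - 1/805 = (-1958 + √(396 + (-3 + 3*1681))) - 1/805 = (-1958 + √(396 + (-3 + 5043))) - 1/805 = (-1958 + √(396 + 5040)) - 1/805 = (-1958 + √5436) - 1/805 = (-1958 + 6*√151) - 1/805 = -1576191/805 + 6*√151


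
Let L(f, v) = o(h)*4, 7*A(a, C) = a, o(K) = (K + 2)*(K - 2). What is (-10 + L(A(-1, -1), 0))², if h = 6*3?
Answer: 1612900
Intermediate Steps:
h = 18
o(K) = (-2 + K)*(2 + K) (o(K) = (2 + K)*(-2 + K) = (-2 + K)*(2 + K))
A(a, C) = a/7
L(f, v) = 1280 (L(f, v) = (-4 + 18²)*4 = (-4 + 324)*4 = 320*4 = 1280)
(-10 + L(A(-1, -1), 0))² = (-10 + 1280)² = 1270² = 1612900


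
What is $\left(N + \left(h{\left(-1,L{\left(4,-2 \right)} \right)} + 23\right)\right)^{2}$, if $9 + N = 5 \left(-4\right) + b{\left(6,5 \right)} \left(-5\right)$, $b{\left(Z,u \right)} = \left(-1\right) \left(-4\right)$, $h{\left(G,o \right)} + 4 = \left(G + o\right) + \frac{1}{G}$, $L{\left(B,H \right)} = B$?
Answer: $784$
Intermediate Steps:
$h{\left(G,o \right)} = -4 + G + o + \frac{1}{G}$ ($h{\left(G,o \right)} = -4 + \left(\left(G + o\right) + \frac{1}{G}\right) = -4 + \left(G + o + \frac{1}{G}\right) = -4 + G + o + \frac{1}{G}$)
$b{\left(Z,u \right)} = 4$
$N = -49$ ($N = -9 + \left(5 \left(-4\right) + 4 \left(-5\right)\right) = -9 - 40 = -49$)
$\left(N + \left(h{\left(-1,L{\left(4,-2 \right)} \right)} + 23\right)\right)^{2} = \left(-49 + \left(\left(-4 - 1 + 4 + \frac{1}{-1}\right) + 23\right)\right)^{2} = \left(-49 + \left(\left(-4 - 1 + 4 - 1\right) + 23\right)\right)^{2} = \left(-49 + \left(-2 + 23\right)\right)^{2} = \left(-49 + 21\right)^{2} = \left(-28\right)^{2} = 784$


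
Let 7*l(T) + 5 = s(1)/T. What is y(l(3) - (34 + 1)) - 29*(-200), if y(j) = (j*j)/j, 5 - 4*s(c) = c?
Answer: 17293/3 ≈ 5764.3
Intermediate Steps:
s(c) = 5/4 - c/4
l(T) = -5/7 + 1/(7*T) (l(T) = -5/7 + ((5/4 - 1/4*1)/T)/7 = -5/7 + ((5/4 - 1/4)/T)/7 = -5/7 + (1/T)/7 = -5/7 + 1/(7*T))
y(j) = j (y(j) = j**2/j = j)
y(l(3) - (34 + 1)) - 29*(-200) = ((1/7)*(1 - 5*3)/3 - (34 + 1)) - 29*(-200) = ((1/7)*(1/3)*(1 - 15) - 1*35) + 5800 = ((1/7)*(1/3)*(-14) - 35) + 5800 = (-2/3 - 35) + 5800 = -107/3 + 5800 = 17293/3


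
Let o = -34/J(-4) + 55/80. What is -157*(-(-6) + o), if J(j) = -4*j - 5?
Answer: -99381/176 ≈ -564.67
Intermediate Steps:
J(j) = -5 - 4*j
o = -423/176 (o = -34/(-5 - 4*(-4)) + 55/80 = -34/(-5 + 16) + 55*(1/80) = -34/11 + 11/16 = -423/176 ≈ -2.4034)
-157*(-(-6) + o) = -157*(-(-6) - 423/176) = -157*(-2*(-3) - 423/176) = -157*(6 - 423/176) = -157*633/176 = -99381/176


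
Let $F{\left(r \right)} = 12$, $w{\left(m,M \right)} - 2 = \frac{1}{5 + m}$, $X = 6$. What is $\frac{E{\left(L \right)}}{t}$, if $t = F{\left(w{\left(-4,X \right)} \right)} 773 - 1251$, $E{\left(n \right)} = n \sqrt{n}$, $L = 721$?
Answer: $\frac{721 \sqrt{721}}{8025} \approx 2.4124$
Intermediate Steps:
$w{\left(m,M \right)} = 2 + \frac{1}{5 + m}$
$E{\left(n \right)} = n^{\frac{3}{2}}$
$t = 8025$ ($t = 12 \cdot 773 - 1251 = 9276 - 1251 = 8025$)
$\frac{E{\left(L \right)}}{t} = \frac{721^{\frac{3}{2}}}{8025} = 721 \sqrt{721} \cdot \frac{1}{8025} = \frac{721 \sqrt{721}}{8025}$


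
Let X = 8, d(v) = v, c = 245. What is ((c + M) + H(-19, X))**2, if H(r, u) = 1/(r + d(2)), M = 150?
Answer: 45077796/289 ≈ 1.5598e+5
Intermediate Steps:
H(r, u) = 1/(2 + r) (H(r, u) = 1/(r + 2) = 1/(2 + r))
((c + M) + H(-19, X))**2 = ((245 + 150) + 1/(2 - 19))**2 = (395 + 1/(-17))**2 = (395 - 1/17)**2 = (6714/17)**2 = 45077796/289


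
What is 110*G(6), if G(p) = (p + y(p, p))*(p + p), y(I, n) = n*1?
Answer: 15840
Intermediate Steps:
y(I, n) = n
G(p) = 4*p² (G(p) = (p + p)*(p + p) = (2*p)*(2*p) = 4*p²)
110*G(6) = 110*(4*6²) = 110*(4*36) = 110*144 = 15840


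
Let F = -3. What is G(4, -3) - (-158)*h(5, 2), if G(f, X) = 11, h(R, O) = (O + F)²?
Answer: 169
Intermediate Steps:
h(R, O) = (-3 + O)² (h(R, O) = (O - 3)² = (-3 + O)²)
G(4, -3) - (-158)*h(5, 2) = 11 - (-158)*(-3 + 2)² = 11 - (-158)*(-1)² = 11 - (-158) = 11 - 158*(-1) = 11 + 158 = 169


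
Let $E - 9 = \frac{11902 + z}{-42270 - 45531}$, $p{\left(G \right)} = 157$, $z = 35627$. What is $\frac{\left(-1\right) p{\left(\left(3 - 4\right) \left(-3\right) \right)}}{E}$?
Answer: $- \frac{4594919}{247560} \approx -18.561$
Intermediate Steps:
$E = \frac{247560}{29267}$ ($E = 9 + \frac{11902 + 35627}{-42270 - 45531} = 9 + \frac{47529}{-87801} = 9 + 47529 \left(- \frac{1}{87801}\right) = 9 - \frac{15843}{29267} = \frac{247560}{29267} \approx 8.4587$)
$\frac{\left(-1\right) p{\left(\left(3 - 4\right) \left(-3\right) \right)}}{E} = \frac{\left(-1\right) 157}{\frac{247560}{29267}} = \left(-157\right) \frac{29267}{247560} = - \frac{4594919}{247560}$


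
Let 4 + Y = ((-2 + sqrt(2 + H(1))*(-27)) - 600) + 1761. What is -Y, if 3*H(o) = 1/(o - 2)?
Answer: -1155 + 9*sqrt(15) ≈ -1120.1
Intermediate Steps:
H(o) = 1/(3*(-2 + o)) (H(o) = 1/(3*(o - 2)) = 1/(3*(-2 + o)))
Y = 1155 - 9*sqrt(15) (Y = -4 + (((-2 + sqrt(2 + 1/(3*(-2 + 1)))*(-27)) - 600) + 1761) = -4 + (((-2 + sqrt(2 + (1/3)/(-1))*(-27)) - 600) + 1761) = -4 + (((-2 + sqrt(2 + (1/3)*(-1))*(-27)) - 600) + 1761) = -4 + (((-2 + sqrt(2 - 1/3)*(-27)) - 600) + 1761) = -4 + (((-2 + sqrt(5/3)*(-27)) - 600) + 1761) = -4 + (((-2 + (sqrt(15)/3)*(-27)) - 600) + 1761) = -4 + (((-2 - 9*sqrt(15)) - 600) + 1761) = -4 + ((-602 - 9*sqrt(15)) + 1761) = -4 + (1159 - 9*sqrt(15)) = 1155 - 9*sqrt(15) ≈ 1120.1)
-Y = -(1155 - 9*sqrt(15)) = -1155 + 9*sqrt(15)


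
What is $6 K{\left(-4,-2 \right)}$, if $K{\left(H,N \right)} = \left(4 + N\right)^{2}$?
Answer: $24$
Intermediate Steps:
$6 K{\left(-4,-2 \right)} = 6 \left(4 - 2\right)^{2} = 6 \cdot 2^{2} = 6 \cdot 4 = 24$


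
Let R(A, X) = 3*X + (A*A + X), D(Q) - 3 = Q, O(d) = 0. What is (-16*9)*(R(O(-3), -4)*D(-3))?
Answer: 0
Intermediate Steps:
D(Q) = 3 + Q
R(A, X) = A² + 4*X (R(A, X) = 3*X + (A² + X) = 3*X + (X + A²) = A² + 4*X)
(-16*9)*(R(O(-3), -4)*D(-3)) = (-16*9)*((0² + 4*(-4))*(3 - 3)) = -144*(0 - 16)*0 = -(-2304)*0 = -144*0 = 0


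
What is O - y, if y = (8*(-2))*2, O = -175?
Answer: -143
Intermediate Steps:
y = -32 (y = -16*2 = -32)
O - y = -175 - 1*(-32) = -175 + 32 = -143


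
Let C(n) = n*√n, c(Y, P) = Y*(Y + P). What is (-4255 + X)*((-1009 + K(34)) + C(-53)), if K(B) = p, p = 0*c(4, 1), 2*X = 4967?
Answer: 3574887/2 + 187779*I*√53/2 ≈ 1.7874e+6 + 6.8353e+5*I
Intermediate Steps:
X = 4967/2 (X = (½)*4967 = 4967/2 ≈ 2483.5)
c(Y, P) = Y*(P + Y)
C(n) = n^(3/2)
p = 0 (p = 0*(4*(1 + 4)) = 0*(4*5) = 0*20 = 0)
K(B) = 0
(-4255 + X)*((-1009 + K(34)) + C(-53)) = (-4255 + 4967/2)*((-1009 + 0) + (-53)^(3/2)) = -3543*(-1009 - 53*I*√53)/2 = 3574887/2 + 187779*I*√53/2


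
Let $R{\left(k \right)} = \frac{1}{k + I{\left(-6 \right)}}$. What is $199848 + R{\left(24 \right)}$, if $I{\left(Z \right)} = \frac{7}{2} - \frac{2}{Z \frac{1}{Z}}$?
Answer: $\frac{10192250}{51} \approx 1.9985 \cdot 10^{5}$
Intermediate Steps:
$I{\left(Z \right)} = \frac{3}{2}$ ($I{\left(Z \right)} = 7 \cdot \frac{1}{2} - \frac{2}{1} = \frac{7}{2} - 2 = \frac{3}{2}$)
$R{\left(k \right)} = \frac{1}{\frac{3}{2} + k}$ ($R{\left(k \right)} = \frac{1}{k + \frac{3}{2}} = \frac{1}{\frac{3}{2} + k}$)
$199848 + R{\left(24 \right)} = 199848 + \frac{2}{3 + 2 \cdot 24} = 199848 + \frac{2}{3 + 48} = 199848 + \frac{2}{51} = \frac{10192250}{51}$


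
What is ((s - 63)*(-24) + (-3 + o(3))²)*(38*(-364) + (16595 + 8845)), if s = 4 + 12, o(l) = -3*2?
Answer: 14034072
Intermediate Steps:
o(l) = -6
s = 16
((s - 63)*(-24) + (-3 + o(3))²)*(38*(-364) + (16595 + 8845)) = ((16 - 63)*(-24) + (-3 - 6)²)*(38*(-364) + (16595 + 8845)) = (-47*(-24) + (-9)²)*(-13832 + 25440) = (1128 + 81)*11608 = 1209*11608 = 14034072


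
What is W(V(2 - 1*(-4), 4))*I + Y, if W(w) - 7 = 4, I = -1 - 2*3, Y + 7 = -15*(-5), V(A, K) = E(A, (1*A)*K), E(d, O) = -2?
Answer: -9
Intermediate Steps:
V(A, K) = -2
Y = 68 (Y = -7 - 15*(-5) = -7 + 75 = 68)
I = -7 (I = -1 - 6 = -7)
W(w) = 11 (W(w) = 7 + 4 = 11)
W(V(2 - 1*(-4), 4))*I + Y = 11*(-7) + 68 = -77 + 68 = -9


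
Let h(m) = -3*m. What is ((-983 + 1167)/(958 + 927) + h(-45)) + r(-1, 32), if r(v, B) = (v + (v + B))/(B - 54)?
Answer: 2772974/20735 ≈ 133.73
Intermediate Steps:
r(v, B) = (B + 2*v)/(-54 + B) (r(v, B) = (v + (B + v))/(-54 + B) = (B + 2*v)/(-54 + B))
((-983 + 1167)/(958 + 927) + h(-45)) + r(-1, 32) = ((-983 + 1167)/(958 + 927) - 3*(-45)) + (32 + 2*(-1))/(-54 + 32) = (184/1885 + 135) + (32 - 2)/(-22) = (184*(1/1885) + 135) - 1/22*30 = (184/1885 + 135) - 15/11 = 254659/1885 - 15/11 = 2772974/20735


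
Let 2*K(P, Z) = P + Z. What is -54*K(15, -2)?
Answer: -351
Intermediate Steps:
K(P, Z) = P/2 + Z/2 (K(P, Z) = (P + Z)/2 = P/2 + Z/2)
-54*K(15, -2) = -54*((½)*15 + (½)*(-2)) = -54*(15/2 - 1) = -54*13/2 = -351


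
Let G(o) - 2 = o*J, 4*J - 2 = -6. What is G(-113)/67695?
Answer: 23/13539 ≈ 0.0016988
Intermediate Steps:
J = -1 (J = ½ + (¼)*(-6) = ½ - 3/2 = -1)
G(o) = 2 - o (G(o) = 2 + o*(-1) = 2 - o)
G(-113)/67695 = (2 - 1*(-113))/67695 = (2 + 113)*(1/67695) = 115*(1/67695) = 23/13539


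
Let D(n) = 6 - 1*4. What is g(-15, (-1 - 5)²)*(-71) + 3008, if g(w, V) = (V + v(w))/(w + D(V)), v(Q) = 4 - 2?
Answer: 41802/13 ≈ 3215.5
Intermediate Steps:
v(Q) = 2
D(n) = 2 (D(n) = 6 - 4 = 2)
g(w, V) = (2 + V)/(2 + w) (g(w, V) = (V + 2)/(w + 2) = (2 + V)/(2 + w))
g(-15, (-1 - 5)²)*(-71) + 3008 = ((2 + (-1 - 5)²)/(2 - 15))*(-71) + 3008 = ((2 + (-6)²)/(-13))*(-71) + 3008 = -(2 + 36)/13*(-71) + 3008 = -1/13*38*(-71) + 3008 = -38/13*(-71) + 3008 = 2698/13 + 3008 = 41802/13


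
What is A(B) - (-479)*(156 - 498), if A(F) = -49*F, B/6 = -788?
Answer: 67854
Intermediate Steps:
B = -4728 (B = 6*(-788) = -4728)
A(B) - (-479)*(156 - 498) = -49*(-4728) - (-479)*(156 - 498) = 231672 - (-479)*(-342) = 231672 - 1*163818 = 231672 - 163818 = 67854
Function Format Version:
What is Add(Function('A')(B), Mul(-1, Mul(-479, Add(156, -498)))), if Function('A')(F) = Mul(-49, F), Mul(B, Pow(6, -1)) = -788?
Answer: 67854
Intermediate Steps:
B = -4728 (B = Mul(6, -788) = -4728)
Add(Function('A')(B), Mul(-1, Mul(-479, Add(156, -498)))) = Add(Mul(-49, -4728), Mul(-1, Mul(-479, Add(156, -498)))) = Add(231672, Mul(-1, Mul(-479, -342))) = Add(231672, Mul(-1, 163818)) = Add(231672, -163818) = 67854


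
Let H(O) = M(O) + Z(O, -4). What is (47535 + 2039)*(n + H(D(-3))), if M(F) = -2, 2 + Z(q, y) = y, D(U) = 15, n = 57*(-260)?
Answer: -735083272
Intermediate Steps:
n = -14820
Z(q, y) = -2 + y
H(O) = -8 (H(O) = -2 + (-2 - 4) = -2 - 6 = -8)
(47535 + 2039)*(n + H(D(-3))) = (47535 + 2039)*(-14820 - 8) = 49574*(-14828) = -735083272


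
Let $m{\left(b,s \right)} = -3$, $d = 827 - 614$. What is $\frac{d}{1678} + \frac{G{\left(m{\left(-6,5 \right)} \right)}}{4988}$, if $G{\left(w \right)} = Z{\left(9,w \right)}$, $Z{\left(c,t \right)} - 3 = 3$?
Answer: $\frac{134064}{1046233} \approx 0.12814$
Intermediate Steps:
$Z{\left(c,t \right)} = 6$ ($Z{\left(c,t \right)} = 3 + 3 = 6$)
$d = 213$
$G{\left(w \right)} = 6$
$\frac{d}{1678} + \frac{G{\left(m{\left(-6,5 \right)} \right)}}{4988} = \frac{213}{1678} + \frac{6}{4988} = 213 \cdot \frac{1}{1678} + 6 \cdot \frac{1}{4988} = \frac{213}{1678} + \frac{3}{2494} = \frac{134064}{1046233}$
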